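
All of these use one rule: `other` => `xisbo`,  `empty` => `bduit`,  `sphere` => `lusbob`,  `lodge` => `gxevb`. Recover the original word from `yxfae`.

o(14)→x(23) and t(19)→i(8) fit y≡23x+13 (mod 26); the inverse of 23 mod 26 is 17. This is an affine cipher: with a=0,…,z=25, each position x becomes (23x+13) mod 26.
Decoding yxfae: y(24)→17·(24−13)≡5=f; x(23)→17·(23−13)≡14=o; f(5)→17·(5−13)≡20=u; a(0)→17·(0−13)≡13=n; e(4)→17·(4−13)≡3=d (all mod 26).

found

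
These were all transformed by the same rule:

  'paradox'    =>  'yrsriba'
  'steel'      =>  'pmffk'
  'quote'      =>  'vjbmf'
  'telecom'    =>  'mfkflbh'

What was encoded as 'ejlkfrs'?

nuclear

p(15)→y(24) and a(0)→r(17) fit y≡23x+17 (mod 26); the inverse of 23 mod 26 is 17. This is an affine cipher: with a=0,…,z=25, each position x becomes (23x+17) mod 26.
Reversing it on ejlkfrs: e(4)→17·(4−17)≡13=n; j(9)→17·(9−17)≡20=u; l(11)→17·(11−17)≡2=c; k(10)→17·(10−17)≡11=l; f(5)→17·(5−17)≡4=e; r(17)→17·(17−17)≡0=a; s(18)→17·(18−17)≡17=r (all mod 26).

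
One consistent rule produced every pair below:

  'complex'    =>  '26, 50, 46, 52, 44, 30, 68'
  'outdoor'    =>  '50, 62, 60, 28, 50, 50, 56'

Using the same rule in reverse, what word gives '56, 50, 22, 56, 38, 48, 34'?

roaring

c(#3)→26 and o(#15)→50: differences scale by 2, so n = 2·pos + 20. Each letter becomes 2×(its alphabet position, a=1..z=26) + 20.
Undoing it on 56, 50, 22, 56, 38, 48, 34: 56→(56−20)÷2=18=r, 50→(50−20)÷2=15=o, 22→(22−20)÷2=1=a, 56→(56−20)÷2=18=r, 38→(38−20)÷2=9=i, 48→(48−20)÷2=14=n, 34→(34−20)÷2=7=g.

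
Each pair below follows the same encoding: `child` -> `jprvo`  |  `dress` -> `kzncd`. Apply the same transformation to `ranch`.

yiwms

Each letter shifts forward by (position + 7), i.e. 7, 8, 9, … — the shift grows by one for each successive letter.
On ranch: r+7=y, a+8=i, n+9=w, c+10=m, h+11=s.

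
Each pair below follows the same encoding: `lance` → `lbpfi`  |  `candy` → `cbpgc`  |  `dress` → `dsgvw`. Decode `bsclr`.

brain

In lance: l→l is +0, a→b is +1, n→p is +2, c→f is +3 — the shift increases by 1 each position. Each letter shifts forward by its position index (0, 1, 2, …) — the shift grows by one for each successive letter.
Undoing it on bsclr: b−0=b, s−1=r, c−2=a, l−3=i, r−4=n.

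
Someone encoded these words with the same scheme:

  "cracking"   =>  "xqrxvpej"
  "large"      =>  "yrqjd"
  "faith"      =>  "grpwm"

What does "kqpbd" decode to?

Treating letters as 0–25, the rule is x ↦ 3x + 17 (mod 26).
Reversing it on kqpbd: k(10)→9·(10−17)≡15=p; q(16)→9·(16−17)≡17=r; p(15)→9·(15−17)≡8=i; b(1)→9·(1−17)≡12=m; d(3)→9·(3−17)≡4=e (all mod 26).

prime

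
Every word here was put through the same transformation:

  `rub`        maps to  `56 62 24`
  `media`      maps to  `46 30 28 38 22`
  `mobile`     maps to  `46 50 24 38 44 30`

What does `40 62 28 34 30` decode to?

judge

r(#18)→56 and u(#21)→62: differences scale by 2, so n = 2·pos + 20. With a=1..z=26, the number is 2·pos + 20.
Undoing it on 40 62 28 34 30: 40→(40−20)÷2=10=j, 62→(62−20)÷2=21=u, 28→(28−20)÷2=4=d, 34→(34−20)÷2=7=g, 30→(30−20)÷2=5=e.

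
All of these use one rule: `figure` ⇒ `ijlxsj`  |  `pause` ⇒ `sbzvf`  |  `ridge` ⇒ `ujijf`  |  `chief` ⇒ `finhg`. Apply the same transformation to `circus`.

Shifts by position in figure: pos 0: f→i (+3), pos 1: i→j (+1), pos 2: g→l (+5), pos 3: u→x (+3), pos 4: r→s (+1), pos 5: e→j (+5) — repeating every 3. A repeating key of period 3 is used — shifts +3, +1, +5 over and over.
For circus: c+3=f, i+1=j, r+5=w, c+3=f, u+1=v, s+5=x.

fjwfvx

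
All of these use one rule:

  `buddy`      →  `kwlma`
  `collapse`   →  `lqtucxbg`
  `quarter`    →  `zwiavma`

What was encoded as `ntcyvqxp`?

eruption

The shifts repeat in a cycle of length 3: positions 0,1,… shift by +9, +2, +8, then the pattern repeats.
Reversing it on ntcyvqxp: n−9=e, t−2=r, c−8=u, y−9=p, v−2=t, q−8=i, x−9=o, p−2=n.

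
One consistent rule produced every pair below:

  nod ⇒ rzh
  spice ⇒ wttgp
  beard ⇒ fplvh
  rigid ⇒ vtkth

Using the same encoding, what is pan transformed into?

The shift depends on letter class: consonant n→r is +4, but vowel o→z is +11. The rule splits by letter class: vowels +11, consonants +4.
Applying it to pan: p(cons)+4=t, a(vowel)+11=l, n(cons)+4=r.

tlr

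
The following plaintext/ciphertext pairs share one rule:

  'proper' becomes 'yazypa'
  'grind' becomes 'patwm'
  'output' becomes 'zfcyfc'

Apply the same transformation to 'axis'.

lgtb

The rule splits by letter class: vowels +11, consonants +9.
For axis: a(vowel)+11=l, x(cons)+9=g, i(vowel)+11=t, s(cons)+9=b.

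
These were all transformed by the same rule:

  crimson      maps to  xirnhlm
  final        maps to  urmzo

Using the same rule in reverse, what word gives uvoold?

Each pair mirrors across the alphabet (c↔x, r↔i, i↔r): positions sum to 25. Letters are reflected about the middle of the alphabet (position → 25−position): Atbash.
Reversing it on uvoold: u↔f, v↔e, o↔l, o↔l, l↔o, d↔w.

fellow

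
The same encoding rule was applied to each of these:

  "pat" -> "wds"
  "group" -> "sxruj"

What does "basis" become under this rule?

vlvde

Two steps: reverse the string, then apply a Caesar shift of +3.
On basis: reverse → sisab; then shift: s+3=v, i+3=l, s+3=v, a+3=d, b+3=e.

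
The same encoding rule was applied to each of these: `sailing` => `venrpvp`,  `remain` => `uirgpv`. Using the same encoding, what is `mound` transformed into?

psztk

In sailing: s→v is +3, a→e is +4, i→n is +5, l→r is +6 — the shift increases by 1 each position. Letter i (0-indexed) is shifted by i+3, so successive shifts are 3, 4, 5, ….
For mound: m+3=p, o+4=s, u+5=z, n+6=t, d+7=k.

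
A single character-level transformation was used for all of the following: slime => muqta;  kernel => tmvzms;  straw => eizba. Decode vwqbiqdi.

The output letters match the input read backwards, each shifted +8: slime reversed is emils. Two steps: reverse the string, then apply a Caesar shift of +8.
Decoding vwqbiqdi: shift back: v−8=n, w−8=o, q−8=i, b−8=t, i−8=a, q−8=i, d−8=v, i−8=a → noitaiva; then reverse → aviation.

aviation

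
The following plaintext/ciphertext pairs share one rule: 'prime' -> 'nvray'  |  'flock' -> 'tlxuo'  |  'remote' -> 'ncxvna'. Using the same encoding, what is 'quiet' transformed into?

cnrdz

The output letters match the input read backwards, each shifted +9: prime reversed is emirp. Two steps: reverse the string, then apply a Caesar shift of +9.
Applying it to quiet: reverse → teiuq; then shift: t+9=c, e+9=n, i+9=r, u+9=d, q+9=z.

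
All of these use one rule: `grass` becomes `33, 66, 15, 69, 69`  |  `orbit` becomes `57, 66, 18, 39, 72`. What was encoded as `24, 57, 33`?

dog

The formula is n = 3×(alphabet index, a=1) + 12.
Decoding 24, 57, 33: 24→(24−12)÷3=4=d, 57→(57−12)÷3=15=o, 33→(33−12)÷3=7=g.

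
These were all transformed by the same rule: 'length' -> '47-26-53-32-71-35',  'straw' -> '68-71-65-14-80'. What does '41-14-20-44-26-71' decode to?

jacket

l(#12)→47 and e(#5)→26: differences scale by 3, so n = 3·pos + 11. With a=1..z=26, the number is 3·pos + 11.
Reversing it on 41-14-20-44-26-71: 41→(41−11)÷3=10=j, 14→(14−11)÷3=1=a, 20→(20−11)÷3=3=c, 44→(44−11)÷3=11=k, 26→(26−11)÷3=5=e, 71→(71−11)÷3=20=t.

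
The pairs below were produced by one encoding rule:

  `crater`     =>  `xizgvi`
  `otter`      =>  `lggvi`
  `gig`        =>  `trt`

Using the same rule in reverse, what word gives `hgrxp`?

stick

Each pair mirrors across the alphabet (c↔x, r↔i, a↔z): positions sum to 25. Each letter is replaced by its mirror in the alphabet: a↔z, b↔y, c↔x, and so on (the Atbash cipher).
Reversing it on hgrxp: h↔s, g↔t, r↔i, x↔c, p↔k.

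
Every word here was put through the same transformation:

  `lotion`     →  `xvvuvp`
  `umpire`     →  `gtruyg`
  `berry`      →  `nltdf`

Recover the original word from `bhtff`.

party

Shifts by position in lotion: pos 0: l→x (+12), pos 1: o→v (+7), pos 2: t→v (+2), pos 3: i→u (+12), pos 4: o→v (+7), pos 5: n→p (+2) — repeating every 3. The shifts repeat in a cycle of length 3: positions 0,1,… shift by +12, +7, +2, then the pattern repeats.
Undoing it on bhtff: b−12=p, h−7=a, t−2=r, f−12=t, f−7=y.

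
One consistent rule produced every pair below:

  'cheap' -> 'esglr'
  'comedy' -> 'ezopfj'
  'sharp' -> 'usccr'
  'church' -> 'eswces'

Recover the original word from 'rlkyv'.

paint

Shifts by position in cheap: pos 0: c→e (+2), pos 1: h→s (+11), pos 2: e→g (+2), pos 3: a→l (+11) — repeating every 2. It's a Vigenère-style cipher with numeric key [2,11]: position i shifts by key[i mod 2].
Reversing it on rlkyv: r−2=p, l−11=a, k−2=i, y−11=n, v−2=t.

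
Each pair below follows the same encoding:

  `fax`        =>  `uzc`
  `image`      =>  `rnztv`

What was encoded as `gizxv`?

trace

Each pair mirrors across the alphabet (f↔u, a↔z, x↔c): positions sum to 25. Letters are reflected about the middle of the alphabet (position → 25−position): Atbash.
Decoding gizxv: g↔t, i↔r, z↔a, x↔c, v↔e.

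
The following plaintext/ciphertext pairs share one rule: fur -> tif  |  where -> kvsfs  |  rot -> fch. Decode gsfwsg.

This is a Caesar cipher with shift 14.
Decoding gsfwsg: g−14=s, s−14=e, f−14=r, w−14=i, s−14=e, g−14=s.

series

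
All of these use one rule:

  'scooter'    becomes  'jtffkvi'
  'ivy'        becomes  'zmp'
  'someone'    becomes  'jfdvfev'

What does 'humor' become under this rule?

Compare letters: s→j is +17, c→t is +17, o→f is +17 — a constant shift. Each letter is shifted forward by 17 in the alphabet (a Caesar shift of +17).
Applying it to humor: h+17=y, u+17=l, m+17=d, o+17=f, r+17=i.

yldfi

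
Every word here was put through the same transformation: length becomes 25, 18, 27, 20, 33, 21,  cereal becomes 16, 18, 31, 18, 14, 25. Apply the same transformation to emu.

l is letter #12 and maps to 25: an offset of 13. The number is (letter's place in the alphabet, a=1) + 13.
Applying it to emu: e=5→18, m=13→26, u=21→34.

18, 26, 34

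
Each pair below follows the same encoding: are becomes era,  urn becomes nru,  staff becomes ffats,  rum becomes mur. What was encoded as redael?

leader

It's just the letters in reverse order.
Decoding redael: then reverse → leader.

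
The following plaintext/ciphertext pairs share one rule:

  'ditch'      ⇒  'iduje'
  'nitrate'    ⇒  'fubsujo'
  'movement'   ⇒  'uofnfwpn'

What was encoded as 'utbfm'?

The output letters match the input read backwards, each shifted +1: ditch reversed is hctid. The word is reversed, then every letter is shifted forward by 1.
Decoding utbfm: shift back: u−1=t, t−1=s, b−1=a, f−1=e, m−1=l → tsael; then reverse → least.

least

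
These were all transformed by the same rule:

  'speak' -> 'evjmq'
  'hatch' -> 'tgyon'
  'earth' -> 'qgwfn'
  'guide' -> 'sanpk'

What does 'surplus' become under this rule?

eawbrze

It's a Vigenère-style cipher with numeric key [12,6,5]: position i shifts by key[i mod 3].
For surplus: s+12=e, u+6=a, r+5=w, p+12=b, l+6=r, u+5=z, s+12=e.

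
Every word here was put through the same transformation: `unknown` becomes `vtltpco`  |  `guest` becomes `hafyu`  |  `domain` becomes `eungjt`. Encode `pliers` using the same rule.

Shifts by position in unknown: pos 0: u→v (+1), pos 1: n→t (+6), pos 2: k→l (+1), pos 3: n→t (+6) — repeating every 2. The shifts repeat in a cycle of length 2: positions 0,1,… shift by +1, +6, then the pattern repeats.
Applying it to pliers: p+1=q, l+6=r, i+1=j, e+6=k, r+1=s, s+6=y.

qrjksy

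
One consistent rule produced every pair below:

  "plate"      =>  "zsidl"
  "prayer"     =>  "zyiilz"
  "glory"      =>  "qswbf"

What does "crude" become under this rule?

A repeating key of period 3 is used — shifts +10, +7, +8 over and over.
On crude: c+10=m, r+7=y, u+8=c, d+10=n, e+7=l.

mycnl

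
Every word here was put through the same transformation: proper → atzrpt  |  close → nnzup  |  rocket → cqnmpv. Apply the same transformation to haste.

Shifts by position in proper: pos 0: p→a (+11), pos 1: r→t (+2), pos 2: o→z (+11), pos 3: p→r (+2) — repeating every 2. It's a Vigenère-style cipher with numeric key [11,2]: position i shifts by key[i mod 2].
For haste: h+11=s, a+2=c, s+11=d, t+2=v, e+11=p.

scdvp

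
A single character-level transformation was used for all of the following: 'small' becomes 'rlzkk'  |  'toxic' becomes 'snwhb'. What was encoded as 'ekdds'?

fleet

Compare letters: s→r is +25, m→l is +25, a→z is +25 — a constant shift. This is a Caesar cipher with shift 25.
Undoing it on ekdds: e−25=f, k−25=l, d−25=e, d−25=e, s−25=t.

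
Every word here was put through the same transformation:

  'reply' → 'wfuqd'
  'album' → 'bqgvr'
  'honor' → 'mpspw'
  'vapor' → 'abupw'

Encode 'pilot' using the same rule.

The rule splits by letter class: vowels +1, consonants +5.
For pilot: p(cons)+5=u, i(vowel)+1=j, l(cons)+5=q, o(vowel)+1=p, t(cons)+5=y.

ujqpy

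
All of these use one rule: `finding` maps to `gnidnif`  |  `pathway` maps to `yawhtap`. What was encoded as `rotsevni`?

investor

The output letters match the input read backwards: finding reversed is gnidnif. It's just the letters in reverse order.
Reversing it on rotsevni: then reverse → investor.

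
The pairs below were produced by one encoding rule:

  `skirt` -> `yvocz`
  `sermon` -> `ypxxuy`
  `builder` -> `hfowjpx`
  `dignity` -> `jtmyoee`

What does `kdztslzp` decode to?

estimate

The shifts repeat in a cycle of length 2: positions 0,1,… shift by +6, +11, then the pattern repeats.
Decoding kdztslzp: k−6=e, d−11=s, z−6=t, t−11=i, s−6=m, l−11=a, z−6=t, p−11=e.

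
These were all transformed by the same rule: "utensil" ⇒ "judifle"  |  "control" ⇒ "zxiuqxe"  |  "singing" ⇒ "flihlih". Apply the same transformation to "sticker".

This is an affine cipher: with a=0,…,z=25, each position x becomes (15x+21) mod 26.
On sticker: s(18)→15·18+21≡5=f; t(19)→15·19+21≡20=u; i(8)→15·8+21≡11=l; c(2)→15·2+21≡25=z; k(10)→15·10+21≡15=p; e(4)→15·4+21≡3=d; r(17)→15·17+21≡16=q (all mod 26).

fulzpdq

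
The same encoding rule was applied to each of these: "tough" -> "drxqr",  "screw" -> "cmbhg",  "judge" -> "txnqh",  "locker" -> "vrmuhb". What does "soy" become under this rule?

cri

The rule splits by letter class: vowels +3, consonants +10.
Applying it to soy: s(cons)+10=c, o(vowel)+3=r, y(cons)+10=i.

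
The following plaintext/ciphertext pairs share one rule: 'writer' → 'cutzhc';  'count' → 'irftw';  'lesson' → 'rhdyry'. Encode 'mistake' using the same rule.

sldzdvk

A repeating key of period 3 is used — shifts +6, +3, +11 over and over.
For mistake: m+6=s, i+3=l, s+11=d, t+6=z, a+3=d, k+11=v, e+6=k.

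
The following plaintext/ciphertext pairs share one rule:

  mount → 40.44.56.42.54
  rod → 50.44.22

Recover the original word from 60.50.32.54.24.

m(#13)→40 and o(#15)→44: differences scale by 2, so n = 2·pos + 14. With a=1..z=26, the number is 2·pos + 14.
Undoing it on 60.50.32.54.24: 60→(60−14)÷2=23=w, 50→(50−14)÷2=18=r, 32→(32−14)÷2=9=i, 54→(54−14)÷2=20=t, 24→(24−14)÷2=5=e.

write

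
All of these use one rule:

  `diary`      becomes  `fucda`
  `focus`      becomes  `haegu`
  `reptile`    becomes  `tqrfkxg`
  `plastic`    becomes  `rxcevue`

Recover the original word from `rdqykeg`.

promise

Shifts by position in diary: pos 0: d→f (+2), pos 1: i→u (+12), pos 2: a→c (+2), pos 3: r→d (+12) — repeating every 2. It's a Vigenère-style cipher with numeric key [2,12]: position i shifts by key[i mod 2].
Decoding rdqykeg: r−2=p, d−12=r, q−2=o, y−12=m, k−2=i, e−12=s, g−2=e.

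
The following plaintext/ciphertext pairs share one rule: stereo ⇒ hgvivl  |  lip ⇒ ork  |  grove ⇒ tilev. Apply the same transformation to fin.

Each pair mirrors across the alphabet (s↔h, t↔g, e↔v): positions sum to 25. This is the alphabet-reversal cipher (Atbash): a becomes z, b becomes y, etc.
On fin: f↔u, i↔r, n↔m.

urm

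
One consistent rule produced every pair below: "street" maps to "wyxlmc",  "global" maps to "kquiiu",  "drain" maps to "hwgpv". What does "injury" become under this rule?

In street: s→w is +4, t→y is +5, r→x is +6, e→l is +7 — the shift increases by 1 each position. Each letter shifts forward by (position + 4), i.e. 4, 5, 6, … — the shift grows by one for each successive letter.
For injury: i+4=m, n+5=s, j+6=p, u+7=b, r+8=z, y+9=h.

mspbzh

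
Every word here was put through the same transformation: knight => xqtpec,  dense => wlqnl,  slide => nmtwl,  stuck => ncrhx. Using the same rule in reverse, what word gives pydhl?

k(10)→x(23) and n(13)→q(16) fit y≡15x+3 (mod 26); the inverse of 15 mod 26 is 7. Treating letters as 0–25, the rule is x ↦ 15x + 3 (mod 26).
Undoing it on pydhl: p(15)→7·(15−3)≡6=g; y(24)→7·(24−3)≡17=r; d(3)→7·(3−3)≡0=a; h(7)→7·(7−3)≡2=c; l(11)→7·(11−3)≡4=e (all mod 26).

grace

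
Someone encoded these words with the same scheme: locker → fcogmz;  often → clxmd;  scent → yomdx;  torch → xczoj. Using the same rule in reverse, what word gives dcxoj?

l(11)→f(5) and o(14)→c(2) fit y≡25x+16 (mod 26); the inverse of 25 mod 26 is 25. Each letter's alphabet position (a=0..z=25) is mapped through 25·x+16 mod 26 — an affine cipher.
Reversing it on dcxoj: d(3)→25·(3−16)≡13=n; c(2)→25·(2−16)≡14=o; x(23)→25·(23−16)≡19=t; o(14)→25·(14−16)≡2=c; j(9)→25·(9−16)≡7=h (all mod 26).

notch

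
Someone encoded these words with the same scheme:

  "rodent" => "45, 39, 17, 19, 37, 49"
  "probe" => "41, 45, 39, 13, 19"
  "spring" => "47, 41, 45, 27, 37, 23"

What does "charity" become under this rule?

r(#18)→45 and o(#15)→39: differences scale by 2, so n = 2·pos + 9. Each letter becomes 2×(its alphabet position, a=1..z=26) + 9.
Applying it to charity: c=3→15, h=8→25, a=1→11, r=18→45, i=9→27, t=20→49, y=25→59.

15, 25, 11, 45, 27, 49, 59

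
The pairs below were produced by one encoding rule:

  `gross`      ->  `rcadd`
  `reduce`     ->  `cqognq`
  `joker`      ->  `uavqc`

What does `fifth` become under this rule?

The shift depends on letter class: consonant g→r is +11, but vowel o→a is +12. Two shifts are in play — +12 for a/e/i/o/u, +11 for every other letter.
On fifth: f(cons)+11=q, i(vowel)+12=u, f(cons)+11=q, t(cons)+11=e, h(cons)+11=s.

quqes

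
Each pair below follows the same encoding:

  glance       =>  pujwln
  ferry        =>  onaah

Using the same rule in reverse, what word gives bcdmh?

Compare letters: g→p is +9, l→u is +9, a→j is +9 — a constant shift. Each letter is shifted forward by 9 in the alphabet (a Caesar shift of +9).
Reversing it on bcdmh: b−9=s, c−9=t, d−9=u, m−9=d, h−9=y.

study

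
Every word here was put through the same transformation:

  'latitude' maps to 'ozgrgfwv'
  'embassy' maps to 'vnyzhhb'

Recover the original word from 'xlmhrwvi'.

Letters are reflected about the middle of the alphabet (position → 25−position): Atbash.
Reversing it on xlmhrwvi: x↔c, l↔o, m↔n, h↔s, r↔i, w↔d, v↔e, i↔r.

consider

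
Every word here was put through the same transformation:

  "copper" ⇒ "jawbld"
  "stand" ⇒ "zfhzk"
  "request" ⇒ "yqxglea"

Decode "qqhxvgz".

Shifts by position in copper: pos 0: c→j (+7), pos 1: o→a (+12), pos 2: p→w (+7), pos 3: p→b (+12) — repeating every 2. The shifts repeat in a cycle of length 2: positions 0,1,… shift by +7, +12, then the pattern repeats.
Decoding qqhxvgz: q−7=j, q−12=e, h−7=a, x−12=l, v−7=o, g−12=u, z−7=s.

jealous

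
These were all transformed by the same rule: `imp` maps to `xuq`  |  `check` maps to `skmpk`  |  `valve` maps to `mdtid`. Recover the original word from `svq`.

ink

The word is reversed, then every letter is shifted forward by 8.
Undoing it on svq: shift back: s−8=k, v−8=n, q−8=i → kni; then reverse → ink.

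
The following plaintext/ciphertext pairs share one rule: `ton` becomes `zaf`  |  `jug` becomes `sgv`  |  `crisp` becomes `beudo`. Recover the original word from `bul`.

zip

The output letters match the input read backwards, each shifted +12: ton reversed is not. Read the word backwards and shift each letter +12.
Decoding bul: shift back: b−12=p, u−12=i, l−12=z → piz; then reverse → zip.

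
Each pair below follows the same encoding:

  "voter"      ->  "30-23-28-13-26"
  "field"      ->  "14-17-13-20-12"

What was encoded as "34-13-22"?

zen

v is letter #22 and maps to 30: an offset of 8. Each letter is replaced by its alphabet position (a=1..z=26) + 8.
Undoing it on 34-13-22: 34→(34−8)÷1=26=z, 13→(13−8)÷1=5=e, 22→(22−8)÷1=14=n.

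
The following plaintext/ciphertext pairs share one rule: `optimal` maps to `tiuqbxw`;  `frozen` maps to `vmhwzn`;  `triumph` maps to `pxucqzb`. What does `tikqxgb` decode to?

typical

Read the word backwards and shift each letter +8.
Decoding tikqxgb: shift back: t−8=l, i−8=a, k−8=c, q−8=i, x−8=p, g−8=y, b−8=t → lacipyt; then reverse → typical.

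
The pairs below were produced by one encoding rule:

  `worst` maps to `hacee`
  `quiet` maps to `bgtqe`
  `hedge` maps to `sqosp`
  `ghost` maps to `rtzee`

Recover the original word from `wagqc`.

It's a Vigenère-style cipher with numeric key [11,12]: position i shifts by key[i mod 2].
Decoding wagqc: w−11=l, a−12=o, g−11=v, q−12=e, c−11=r.

lover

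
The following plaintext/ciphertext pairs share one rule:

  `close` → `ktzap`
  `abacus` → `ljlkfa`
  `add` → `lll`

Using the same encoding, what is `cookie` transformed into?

The shift depends on letter class: consonant c→k is +8, but vowel o→z is +11. Vowels shift forward by 11 and consonants shift forward by 8.
For cookie: c(cons)+8=k, o(vowel)+11=z, o(vowel)+11=z, k(cons)+8=s, i(vowel)+11=t, e(vowel)+11=p.

kzzstp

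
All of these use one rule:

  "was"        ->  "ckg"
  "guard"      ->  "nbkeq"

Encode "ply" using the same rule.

ivz

Two steps: reverse the string, then apply a Caesar shift of +10.
On ply: reverse → ylp; then shift: y+10=i, l+10=v, p+10=z.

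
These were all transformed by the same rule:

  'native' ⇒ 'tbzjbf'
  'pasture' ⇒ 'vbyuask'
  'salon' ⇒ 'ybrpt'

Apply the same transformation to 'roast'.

xpgtz

A repeating key of period 2 is used — shifts +6, +1 over and over.
For roast: r+6=x, o+1=p, a+6=g, s+1=t, t+6=z.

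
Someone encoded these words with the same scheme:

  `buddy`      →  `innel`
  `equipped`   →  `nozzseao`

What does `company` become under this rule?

The output letters match the input read backwards, each shifted +10: buddy reversed is yddub. Two steps: reverse the string, then apply a Caesar shift of +10.
On company: reverse → ynapmoc; then shift: y+10=i, n+10=x, a+10=k, p+10=z, m+10=w, o+10=y, c+10=m.

ixkzwym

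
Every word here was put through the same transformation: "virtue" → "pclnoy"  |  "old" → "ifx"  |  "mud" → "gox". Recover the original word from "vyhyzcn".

Compare letters: v→p is +20, i→c is +20, r→l is +20 — a constant shift. This is a Caesar cipher with shift 20.
Reversing it on vyhyzcn: v−20=b, y−20=e, h−20=n, y−20=e, z−20=f, c−20=i, n−20=t.

benefit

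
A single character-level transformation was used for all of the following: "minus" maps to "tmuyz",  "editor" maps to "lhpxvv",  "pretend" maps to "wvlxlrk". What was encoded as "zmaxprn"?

Shifts by position in minus: pos 0: m→t (+7), pos 1: i→m (+4), pos 2: n→u (+7), pos 3: u→y (+4) — repeating every 2. The shifts repeat in a cycle of length 2: positions 0,1,… shift by +7, +4, then the pattern repeats.
Decoding zmaxprn: z−7=s, m−4=i, a−7=t, x−4=t, p−7=i, r−4=n, n−7=g.

sitting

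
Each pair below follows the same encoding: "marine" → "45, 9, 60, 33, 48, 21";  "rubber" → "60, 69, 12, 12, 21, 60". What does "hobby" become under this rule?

m(#13)→45 and a(#1)→9: differences scale by 3, so n = 3·pos + 6. The formula is n = 3×(alphabet index, a=1) + 6.
On hobby: h=8→30, o=15→51, b=2→12, b=2→12, y=25→81.

30, 51, 12, 12, 81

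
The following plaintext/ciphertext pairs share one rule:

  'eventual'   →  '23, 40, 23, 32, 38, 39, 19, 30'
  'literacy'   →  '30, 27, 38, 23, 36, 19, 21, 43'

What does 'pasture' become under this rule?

34, 19, 37, 38, 39, 36, 23

e is letter #5 and maps to 23: an offset of 18. Letters become their 1-based position plus 18 (so a→19, b→20, …).
Applying it to pasture: p=16→34, a=1→19, s=19→37, t=20→38, u=21→39, r=18→36, e=5→23.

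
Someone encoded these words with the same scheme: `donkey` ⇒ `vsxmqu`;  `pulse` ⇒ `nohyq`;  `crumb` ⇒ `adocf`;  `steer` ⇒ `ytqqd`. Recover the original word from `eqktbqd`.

weather

d(3)→v(21) and o(14)→s(18) fit y≡21x+10 (mod 26); the inverse of 21 mod 26 is 5. Treating letters as 0–25, the rule is x ↦ 21x + 10 (mod 26).
Undoing it on eqktbqd: e(4)→5·(4−10)≡22=w; q(16)→5·(16−10)≡4=e; k(10)→5·(10−10)≡0=a; t(19)→5·(19−10)≡19=t; b(1)→5·(1−10)≡7=h; q(16)→5·(16−10)≡4=e; d(3)→5·(3−10)≡17=r (all mod 26).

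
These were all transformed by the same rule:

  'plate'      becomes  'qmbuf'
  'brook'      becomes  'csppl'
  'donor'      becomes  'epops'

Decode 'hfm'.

gel

Each letter is shifted forward by 1 in the alphabet (a Caesar shift of +1).
Reversing it on hfm: h−1=g, f−1=e, m−1=l.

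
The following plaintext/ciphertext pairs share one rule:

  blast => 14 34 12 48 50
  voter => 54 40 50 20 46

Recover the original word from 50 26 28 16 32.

b(#2)→14 and l(#12)→34: differences scale by 2, so n = 2·pos + 10. With a=1..z=26, the number is 2·pos + 10.
Decoding 50 26 28 16 32: 50→(50−10)÷2=20=t, 26→(26−10)÷2=8=h, 28→(28−10)÷2=9=i, 16→(16−10)÷2=3=c, 32→(32−10)÷2=11=k.

thick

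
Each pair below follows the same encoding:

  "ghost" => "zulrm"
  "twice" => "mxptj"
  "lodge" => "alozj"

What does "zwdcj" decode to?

g(6)→z(25) and h(7)→u(20) fit y≡21x+3 (mod 26); the inverse of 21 mod 26 is 5. Each letter's alphabet position (a=0..z=25) is mapped through 21·x+3 mod 26 — an affine cipher.
Reversing it on zwdcj: z(25)→5·(25−3)≡6=g; w(22)→5·(22−3)≡17=r; d(3)→5·(3−3)≡0=a; c(2)→5·(2−3)≡21=v; j(9)→5·(9−3)≡4=e (all mod 26).

grave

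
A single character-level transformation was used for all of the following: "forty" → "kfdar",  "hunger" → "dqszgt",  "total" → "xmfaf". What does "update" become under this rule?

The word is reversed, then every letter is shifted forward by 12.
For update: reverse → etadpu; then shift: e+12=q, t+12=f, a+12=m, d+12=p, p+12=b, u+12=g.

qfmpbg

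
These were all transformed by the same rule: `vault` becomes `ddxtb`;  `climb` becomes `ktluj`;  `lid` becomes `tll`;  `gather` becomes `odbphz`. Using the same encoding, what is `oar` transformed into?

rdz

The shift depends on letter class: consonant v→d is +8, but vowel a→d is +3. Two shifts are in play — +3 for a/e/i/o/u, +8 for every other letter.
For oar: o(vowel)+3=r, a(vowel)+3=d, r(cons)+8=z.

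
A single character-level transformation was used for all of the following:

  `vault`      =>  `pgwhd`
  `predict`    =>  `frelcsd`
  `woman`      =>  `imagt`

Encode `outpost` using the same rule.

v(21)→p(15) and a(0)→g(6) fit y≡19x+6 (mod 26); the inverse of 19 mod 26 is 11. Each letter's alphabet position (a=0..z=25) is mapped through 19·x+6 mod 26 — an affine cipher.
For outpost: o(14)→19·14+6≡12=m; u(20)→19·20+6≡22=w; t(19)→19·19+6≡3=d; p(15)→19·15+6≡5=f; o(14)→19·14+6≡12=m; s(18)→19·18+6≡10=k; t(19)→19·19+6≡3=d (all mod 26).

mwdfmkd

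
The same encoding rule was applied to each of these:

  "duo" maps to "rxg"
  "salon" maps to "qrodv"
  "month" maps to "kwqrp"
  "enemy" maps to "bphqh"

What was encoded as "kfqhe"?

bench

Two steps: reverse the string, then apply a Caesar shift of +3.
Reversing it on kfqhe: shift back: k−3=h, f−3=c, q−3=n, h−3=e, e−3=b → hcneb; then reverse → bench.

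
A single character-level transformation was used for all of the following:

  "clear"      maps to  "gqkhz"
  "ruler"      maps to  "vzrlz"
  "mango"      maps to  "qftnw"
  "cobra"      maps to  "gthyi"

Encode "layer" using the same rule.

In clear: c→g is +4, l→q is +5, e→k is +6, a→h is +7 — the shift increases by 1 each position. Each letter shifts forward by (position + 4), i.e. 4, 5, 6, … — the shift grows by one for each successive letter.
On layer: l+4=p, a+5=f, y+6=e, e+7=l, r+8=z.

pfelz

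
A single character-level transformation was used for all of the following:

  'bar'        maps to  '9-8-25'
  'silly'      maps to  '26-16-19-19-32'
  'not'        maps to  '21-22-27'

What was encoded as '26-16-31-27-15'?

b is letter #2 and maps to 9: an offset of 7. The number is (letter's place in the alphabet, a=1) + 7.
Reversing it on 26-16-31-27-15: 26→(26−7)÷1=19=s, 16→(16−7)÷1=9=i, 31→(31−7)÷1=24=x, 27→(27−7)÷1=20=t, 15→(15−7)÷1=8=h.

sixth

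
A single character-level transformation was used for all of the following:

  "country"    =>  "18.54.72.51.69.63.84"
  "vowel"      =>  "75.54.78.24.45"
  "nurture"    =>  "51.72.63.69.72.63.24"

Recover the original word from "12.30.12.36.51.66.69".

c(#3)→18 and o(#15)→54: differences scale by 3, so n = 3·pos + 9. Each letter becomes 3×(its alphabet position, a=1..z=26) + 9.
Undoing it on 12.30.12.36.51.66.69: 12→(12−9)÷3=1=a, 30→(30−9)÷3=7=g, 12→(12−9)÷3=1=a, 36→(36−9)÷3=9=i, 51→(51−9)÷3=14=n, 66→(66−9)÷3=19=s, 69→(69−9)÷3=20=t.

against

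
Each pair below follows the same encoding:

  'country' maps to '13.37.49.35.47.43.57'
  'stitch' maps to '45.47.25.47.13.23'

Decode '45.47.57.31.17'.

style

c(#3)→13 and o(#15)→37: differences scale by 2, so n = 2·pos + 7. The formula is n = 2×(alphabet index, a=1) + 7.
Undoing it on 45.47.57.31.17: 45→(45−7)÷2=19=s, 47→(47−7)÷2=20=t, 57→(57−7)÷2=25=y, 31→(31−7)÷2=12=l, 17→(17−7)÷2=5=e.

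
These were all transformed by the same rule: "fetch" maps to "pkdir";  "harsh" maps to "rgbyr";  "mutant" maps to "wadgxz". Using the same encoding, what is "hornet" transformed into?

Shifts by position in fetch: pos 0: f→p (+10), pos 1: e→k (+6), pos 2: t→d (+10), pos 3: c→i (+6) — repeating every 2. A repeating key of period 2 is used — shifts +10, +6 over and over.
Applying it to hornet: h+10=r, o+6=u, r+10=b, n+6=t, e+10=o, t+6=z.

rubtoz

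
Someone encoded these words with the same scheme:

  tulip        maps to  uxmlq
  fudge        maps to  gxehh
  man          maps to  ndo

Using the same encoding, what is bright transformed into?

cslhiu

The shift depends on letter class: consonant t→u is +1, but vowel u→x is +3. Two shifts are in play — +3 for a/e/i/o/u, +1 for every other letter.
For bright: b(cons)+1=c, r(cons)+1=s, i(vowel)+3=l, g(cons)+1=h, h(cons)+1=i, t(cons)+1=u.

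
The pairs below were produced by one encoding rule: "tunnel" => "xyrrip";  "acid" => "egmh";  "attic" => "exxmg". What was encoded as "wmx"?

Compare letters: t→x is +4, u→y is +4, n→r is +4 — a constant shift. Every letter moves 4 places later in the alphabet, wrapping around z→a.
Reversing it on wmx: w−4=s, m−4=i, x−4=t.

sit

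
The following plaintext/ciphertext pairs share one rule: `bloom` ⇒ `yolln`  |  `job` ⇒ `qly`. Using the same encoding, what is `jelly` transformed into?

Each pair mirrors across the alphabet (b↔y, l↔o, o↔l): positions sum to 25. Letters are reflected about the middle of the alphabet (position → 25−position): Atbash.
On jelly: j↔q, e↔v, l↔o, l↔o, y↔b.

qvoob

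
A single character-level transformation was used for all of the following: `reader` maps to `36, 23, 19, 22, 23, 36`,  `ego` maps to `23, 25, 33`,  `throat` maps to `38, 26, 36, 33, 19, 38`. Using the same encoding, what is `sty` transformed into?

37, 38, 43

r is letter #18 and maps to 36: an offset of 18. The number is (letter's place in the alphabet, a=1) + 18.
On sty: s=19→37, t=20→38, y=25→43.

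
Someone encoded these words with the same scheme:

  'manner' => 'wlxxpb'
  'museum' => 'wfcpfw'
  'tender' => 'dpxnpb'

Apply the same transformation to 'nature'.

xldfbp

Two shifts are in play — +11 for a/e/i/o/u, +10 for every other letter.
For nature: n(cons)+10=x, a(vowel)+11=l, t(cons)+10=d, u(vowel)+11=f, r(cons)+10=b, e(vowel)+11=p.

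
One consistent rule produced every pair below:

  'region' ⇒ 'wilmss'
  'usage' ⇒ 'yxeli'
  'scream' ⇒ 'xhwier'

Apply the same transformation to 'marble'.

rewgqi

The rule splits by letter class: vowels +4, consonants +5.
For marble: m(cons)+5=r, a(vowel)+4=e, r(cons)+5=w, b(cons)+5=g, l(cons)+5=q, e(vowel)+4=i.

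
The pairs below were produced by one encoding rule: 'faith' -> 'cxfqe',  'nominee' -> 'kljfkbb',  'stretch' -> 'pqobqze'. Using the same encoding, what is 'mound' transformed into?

Compare letters: f→c is +23, a→x is +23, i→f is +23 — a constant shift. Every letter moves 23 places later in the alphabet, wrapping around z→a.
For mound: m+23=j, o+23=l, u+23=r, n+23=k, d+23=a.

jlrka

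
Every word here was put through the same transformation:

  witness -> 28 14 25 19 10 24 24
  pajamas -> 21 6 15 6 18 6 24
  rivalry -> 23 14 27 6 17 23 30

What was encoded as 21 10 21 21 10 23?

w is letter #23 and maps to 28: an offset of 5. Letters become their 1-based position plus 5 (so a→6, b→7, …).
Undoing it on 21 10 21 21 10 23: 21→(21−5)÷1=16=p, 10→(10−5)÷1=5=e, 21→(21−5)÷1=16=p, 21→(21−5)÷1=16=p, 10→(10−5)÷1=5=e, 23→(23−5)÷1=18=r.

pepper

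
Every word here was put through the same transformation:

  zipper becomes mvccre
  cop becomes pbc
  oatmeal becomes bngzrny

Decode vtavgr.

Compare letters: z→m is +13, i→v is +13, p→c is +13 — a constant shift. Each letter is shifted forward by 13 in the alphabet (a Caesar shift of +13).
Reversing it on vtavgr: v−13=i, t−13=g, a−13=n, v−13=i, g−13=t, r−13=e.

ignite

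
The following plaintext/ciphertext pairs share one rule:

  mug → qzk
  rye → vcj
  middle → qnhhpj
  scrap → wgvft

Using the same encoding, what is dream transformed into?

hvjfq

The shift depends on letter class: consonant m→q is +4, but vowel u→z is +5. The rule splits by letter class: vowels +5, consonants +4.
Applying it to dream: d(cons)+4=h, r(cons)+4=v, e(vowel)+5=j, a(vowel)+5=f, m(cons)+4=q.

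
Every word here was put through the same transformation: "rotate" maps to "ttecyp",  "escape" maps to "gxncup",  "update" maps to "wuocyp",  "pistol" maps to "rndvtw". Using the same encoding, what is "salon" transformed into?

Shifts by position in rotate: pos 0: r→t (+2), pos 1: o→t (+5), pos 2: t→e (+11), pos 3: a→c (+2), pos 4: t→y (+5), pos 5: e→p (+11) — repeating every 3. The shifts repeat in a cycle of length 3: positions 0,1,… shift by +2, +5, +11, then the pattern repeats.
For salon: s+2=u, a+5=f, l+11=w, o+2=q, n+5=s.

ufwqs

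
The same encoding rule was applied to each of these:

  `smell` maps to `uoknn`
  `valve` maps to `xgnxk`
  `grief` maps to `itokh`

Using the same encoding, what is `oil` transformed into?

uon

Two shifts are in play — +6 for a/e/i/o/u, +2 for every other letter.
Applying it to oil: o(vowel)+6=u, i(vowel)+6=o, l(cons)+2=n.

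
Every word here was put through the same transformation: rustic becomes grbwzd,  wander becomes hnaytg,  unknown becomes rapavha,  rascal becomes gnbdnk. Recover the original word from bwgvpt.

stroke

r(17)→g(6) and u(20)→r(17) fit y≡21x+13 (mod 26); the inverse of 21 mod 26 is 5. Treating letters as 0–25, the rule is x ↦ 21x + 13 (mod 26).
Reversing it on bwgvpt: b(1)→5·(1−13)≡18=s; w(22)→5·(22−13)≡19=t; g(6)→5·(6−13)≡17=r; v(21)→5·(21−13)≡14=o; p(15)→5·(15−13)≡10=k; t(19)→5·(19−13)≡4=e (all mod 26).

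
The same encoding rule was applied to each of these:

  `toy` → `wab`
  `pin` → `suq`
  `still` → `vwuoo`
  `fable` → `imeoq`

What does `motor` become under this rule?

pawau

The shift depends on letter class: consonant t→w is +3, but vowel o→a is +12. Vowels shift forward by 12 and consonants shift forward by 3.
Applying it to motor: m(cons)+3=p, o(vowel)+12=a, t(cons)+3=w, o(vowel)+12=a, r(cons)+3=u.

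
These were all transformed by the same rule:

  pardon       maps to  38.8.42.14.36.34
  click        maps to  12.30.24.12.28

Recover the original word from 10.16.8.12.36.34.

The formula is n = 2×(alphabet index, a=1) + 6.
Undoing it on 10.16.8.12.36.34: 10→(10−6)÷2=2=b, 16→(16−6)÷2=5=e, 8→(8−6)÷2=1=a, 12→(12−6)÷2=3=c, 36→(36−6)÷2=15=o, 34→(34−6)÷2=14=n.

beacon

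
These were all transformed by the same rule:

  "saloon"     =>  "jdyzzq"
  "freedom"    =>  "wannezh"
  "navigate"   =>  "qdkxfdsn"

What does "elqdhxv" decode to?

dynamic

Each letter's alphabet position (a=0..z=25) is mapped through 9·x+3 mod 26 — an affine cipher.
Undoing it on elqdhxv: e(4)→3·(4−3)≡3=d; l(11)→3·(11−3)≡24=y; q(16)→3·(16−3)≡13=n; d(3)→3·(3−3)≡0=a; h(7)→3·(7−3)≡12=m; x(23)→3·(23−3)≡8=i; v(21)→3·(21−3)≡2=c (all mod 26).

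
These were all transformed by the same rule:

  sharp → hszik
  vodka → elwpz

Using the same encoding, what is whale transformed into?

Each letter is replaced by its mirror in the alphabet: a↔z, b↔y, c↔x, and so on (the Atbash cipher).
Applying it to whale: w↔d, h↔s, a↔z, l↔o, e↔v.

dszov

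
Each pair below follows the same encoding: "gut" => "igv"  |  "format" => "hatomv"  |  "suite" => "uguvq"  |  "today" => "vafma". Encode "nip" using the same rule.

pur

The shift depends on letter class: consonant g→i is +2, but vowel u→g is +12. The rule splits by letter class: vowels +12, consonants +2.
On nip: n(cons)+2=p, i(vowel)+12=u, p(cons)+2=r.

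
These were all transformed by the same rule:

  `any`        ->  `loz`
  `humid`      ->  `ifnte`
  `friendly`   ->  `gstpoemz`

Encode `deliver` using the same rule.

epmtwps

The shift depends on letter class: consonant n→o is +1, but vowel a→l is +11. Vowels shift forward by 11 and consonants shift forward by 1.
For deliver: d(cons)+1=e, e(vowel)+11=p, l(cons)+1=m, i(vowel)+11=t, v(cons)+1=w, e(vowel)+11=p, r(cons)+1=s.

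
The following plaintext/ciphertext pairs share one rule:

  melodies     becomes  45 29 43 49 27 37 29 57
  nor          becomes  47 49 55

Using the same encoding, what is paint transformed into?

m(#13)→45 and e(#5)→29: differences scale by 2, so n = 2·pos + 19. Each letter becomes 2×(its alphabet position, a=1..z=26) + 19.
On paint: p=16→51, a=1→21, i=9→37, n=14→47, t=20→59.

51 21 37 47 59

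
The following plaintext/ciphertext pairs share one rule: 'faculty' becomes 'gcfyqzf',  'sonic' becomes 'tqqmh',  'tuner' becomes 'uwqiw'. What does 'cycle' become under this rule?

Letter i (0-indexed) is shifted by i+1, so successive shifts are 1, 2, 3, ….
For cycle: c+1=d, y+2=a, c+3=f, l+4=p, e+5=j.

dafpj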